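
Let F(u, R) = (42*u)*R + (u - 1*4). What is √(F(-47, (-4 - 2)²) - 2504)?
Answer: I*√73619 ≈ 271.33*I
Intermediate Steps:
F(u, R) = -4 + u + 42*R*u (F(u, R) = 42*R*u + (u - 4) = 42*R*u + (-4 + u) = -4 + u + 42*R*u)
√(F(-47, (-4 - 2)²) - 2504) = √((-4 - 47 + 42*(-4 - 2)²*(-47)) - 2504) = √((-4 - 47 + 42*(-6)²*(-47)) - 2504) = √((-4 - 47 + 42*36*(-47)) - 2504) = √((-4 - 47 - 71064) - 2504) = √(-71115 - 2504) = √(-73619) = I*√73619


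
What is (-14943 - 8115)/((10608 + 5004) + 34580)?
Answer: -11529/25096 ≈ -0.45940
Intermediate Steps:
(-14943 - 8115)/((10608 + 5004) + 34580) = -23058/(15612 + 34580) = -23058/50192 = -23058*1/50192 = -11529/25096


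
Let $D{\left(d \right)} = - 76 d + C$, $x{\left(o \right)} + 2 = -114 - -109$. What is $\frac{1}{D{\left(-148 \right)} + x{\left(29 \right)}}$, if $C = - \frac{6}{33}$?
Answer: $\frac{11}{123649} \approx 8.8961 \cdot 10^{-5}$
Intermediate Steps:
$C = - \frac{2}{11}$ ($C = \left(-6\right) \frac{1}{33} = - \frac{2}{11} \approx -0.18182$)
$x{\left(o \right)} = -7$ ($x{\left(o \right)} = -2 - 5 = -7$)
$D{\left(d \right)} = - \frac{2}{11} - 76 d$ ($D{\left(d \right)} = - 76 d - \frac{2}{11} = - \frac{2}{11} - 76 d$)
$\frac{1}{D{\left(-148 \right)} + x{\left(29 \right)}} = \frac{1}{\left(- \frac{2}{11} - -11248\right) - 7} = \frac{1}{\left(- \frac{2}{11} + 11248\right) - 7} = \frac{1}{\frac{123726}{11} - 7} = \frac{1}{\frac{123649}{11}} = \frac{11}{123649}$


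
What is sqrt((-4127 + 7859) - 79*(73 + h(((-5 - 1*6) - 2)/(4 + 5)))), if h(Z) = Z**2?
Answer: 41*I*sqrt(106)/9 ≈ 46.902*I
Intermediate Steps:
sqrt((-4127 + 7859) - 79*(73 + h(((-5 - 1*6) - 2)/(4 + 5)))) = sqrt((-4127 + 7859) - 79*(73 + (((-5 - 1*6) - 2)/(4 + 5))**2)) = sqrt(3732 - 79*(73 + (((-5 - 6) - 2)/9)**2)) = sqrt(3732 - 79*(73 + ((-11 - 2)*(1/9))**2)) = sqrt(3732 - 79*(73 + (-13*1/9)**2)) = sqrt(3732 - 79*(73 + (-13/9)**2)) = sqrt(3732 - 79*(73 + 169/81)) = sqrt(3732 - 79*6082/81) = sqrt(3732 - 480478/81) = sqrt(-178186/81) = 41*I*sqrt(106)/9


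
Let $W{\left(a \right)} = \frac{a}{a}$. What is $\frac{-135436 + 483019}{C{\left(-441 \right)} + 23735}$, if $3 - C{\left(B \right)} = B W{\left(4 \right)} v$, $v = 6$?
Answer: $\frac{347583}{26384} \approx 13.174$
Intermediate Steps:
$W{\left(a \right)} = 1$
$C{\left(B \right)} = 3 - 6 B$ ($C{\left(B \right)} = 3 - B 1 \cdot 6 = 3 - B 6 = 3 - 6 B$)
$\frac{-135436 + 483019}{C{\left(-441 \right)} + 23735} = \frac{-135436 + 483019}{\left(3 - -2646\right) + 23735} = \frac{347583}{\left(3 + 2646\right) + 23735} = \frac{347583}{2649 + 23735} = \frac{347583}{26384}$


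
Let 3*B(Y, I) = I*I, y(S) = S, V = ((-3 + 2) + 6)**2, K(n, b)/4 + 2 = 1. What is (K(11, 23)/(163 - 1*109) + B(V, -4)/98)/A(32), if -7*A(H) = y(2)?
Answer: 13/189 ≈ 0.068783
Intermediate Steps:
K(n, b) = -4 (K(n, b) = -8 + 4*1 = -8 + 4 = -4)
V = 25 (V = (-1 + 6)**2 = 5**2 = 25)
A(H) = -2/7 (A(H) = -1/7*2 = -2/7)
B(Y, I) = I**2/3 (B(Y, I) = (I*I)/3 = I**2/3)
(K(11, 23)/(163 - 1*109) + B(V, -4)/98)/A(32) = (-4/(163 - 1*109) + ((1/3)*(-4)**2)/98)/(-2/7) = (-4/(163 - 109) + ((1/3)*16)*(1/98))*(-7/2) = (-4/54 + (16/3)*(1/98))*(-7/2) = (-4*1/54 + 8/147)*(-7/2) = (-2/27 + 8/147)*(-7/2) = -26/1323*(-7/2) = 13/189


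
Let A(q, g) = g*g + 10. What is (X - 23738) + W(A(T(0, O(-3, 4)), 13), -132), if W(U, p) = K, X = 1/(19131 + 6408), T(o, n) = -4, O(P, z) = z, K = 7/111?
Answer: -7476999102/314981 ≈ -23738.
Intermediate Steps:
K = 7/111 (K = 7*(1/111) = 7/111 ≈ 0.063063)
A(q, g) = 10 + g² (A(q, g) = g² + 10 = 10 + g²)
X = 1/25539 ≈ 3.9156e-5
W(U, p) = 7/111
(X - 23738) + W(A(T(0, O(-3, 4)), 13), -132) = (1/25539 - 23738) + 7/111 = -606244781/25539 + 7/111 = -7476999102/314981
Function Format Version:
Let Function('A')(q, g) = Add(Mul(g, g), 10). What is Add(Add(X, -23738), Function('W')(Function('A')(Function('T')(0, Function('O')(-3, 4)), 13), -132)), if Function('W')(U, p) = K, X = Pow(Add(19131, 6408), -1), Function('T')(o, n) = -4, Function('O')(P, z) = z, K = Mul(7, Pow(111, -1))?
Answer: Rational(-7476999102, 314981) ≈ -23738.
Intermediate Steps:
K = Rational(7, 111) (K = Mul(7, Rational(1, 111)) = Rational(7, 111) ≈ 0.063063)
Function('A')(q, g) = Add(10, Pow(g, 2)) (Function('A')(q, g) = Add(Pow(g, 2), 10) = Add(10, Pow(g, 2)))
X = Rational(1, 25539) (X = Pow(25539, -1) = Rational(1, 25539) ≈ 3.9156e-5)
Function('W')(U, p) = Rational(7, 111)
Add(Add(X, -23738), Function('W')(Function('A')(Function('T')(0, Function('O')(-3, 4)), 13), -132)) = Add(Add(Rational(1, 25539), -23738), Rational(7, 111)) = Add(Rational(-606244781, 25539), Rational(7, 111)) = Rational(-7476999102, 314981)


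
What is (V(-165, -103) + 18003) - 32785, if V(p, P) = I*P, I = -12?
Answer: -13546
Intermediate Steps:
V(p, P) = -12*P
(V(-165, -103) + 18003) - 32785 = (-12*(-103) + 18003) - 32785 = (1236 + 18003) - 32785 = 19239 - 32785 = -13546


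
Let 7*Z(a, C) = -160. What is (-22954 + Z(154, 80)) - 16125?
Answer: -273713/7 ≈ -39102.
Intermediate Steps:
Z(a, C) = -160/7 (Z(a, C) = (⅐)*(-160) = -160/7)
(-22954 + Z(154, 80)) - 16125 = (-22954 - 160/7) - 16125 = -160838/7 - 16125 = -273713/7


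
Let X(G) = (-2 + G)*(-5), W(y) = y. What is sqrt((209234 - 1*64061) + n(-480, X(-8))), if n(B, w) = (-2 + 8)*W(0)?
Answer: sqrt(145173) ≈ 381.02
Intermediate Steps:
X(G) = 10 - 5*G
n(B, w) = 0 (n(B, w) = (-2 + 8)*0 = 6*0 = 0)
sqrt((209234 - 1*64061) + n(-480, X(-8))) = sqrt((209234 - 1*64061) + 0) = sqrt((209234 - 64061) + 0) = sqrt(145173 + 0) = sqrt(145173)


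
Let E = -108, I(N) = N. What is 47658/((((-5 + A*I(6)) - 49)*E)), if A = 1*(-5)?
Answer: 7943/1512 ≈ 5.2533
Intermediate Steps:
A = -5
47658/((((-5 + A*I(6)) - 49)*E)) = 47658/((((-5 - 5*6) - 49)*(-108))) = 47658/((((-5 - 30) - 49)*(-108))) = 47658/(((-35 - 49)*(-108))) = 47658/((-84*(-108))) = 47658/9072 = 47658*(1/9072) = 7943/1512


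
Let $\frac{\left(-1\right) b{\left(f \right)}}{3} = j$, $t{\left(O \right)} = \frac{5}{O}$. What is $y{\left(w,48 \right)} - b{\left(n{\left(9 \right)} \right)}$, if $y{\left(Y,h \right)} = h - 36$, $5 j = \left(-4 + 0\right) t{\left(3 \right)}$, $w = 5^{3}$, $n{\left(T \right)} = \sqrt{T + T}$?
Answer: $8$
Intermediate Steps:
$n{\left(T \right)} = \sqrt{2} \sqrt{T}$ ($n{\left(T \right)} = \sqrt{2 T} = \sqrt{2} \sqrt{T}$)
$w = 125$
$j = - \frac{4}{3}$ ($j = \frac{\left(-4 + 0\right) \frac{5}{3}}{5} = \frac{\left(-4\right) 5 \cdot \frac{1}{3}}{5} = \frac{\left(-4\right) \frac{5}{3}}{5} = \frac{1}{5} \left(- \frac{20}{3}\right) = - \frac{4}{3} \approx -1.3333$)
$y{\left(Y,h \right)} = -36 + h$ ($y{\left(Y,h \right)} = h - 36 = -36 + h$)
$b{\left(f \right)} = 4$ ($b{\left(f \right)} = \left(-3\right) \left(- \frac{4}{3}\right) = 4$)
$y{\left(w,48 \right)} - b{\left(n{\left(9 \right)} \right)} = \left(-36 + 48\right) - 4 = 12 - 4 = 8$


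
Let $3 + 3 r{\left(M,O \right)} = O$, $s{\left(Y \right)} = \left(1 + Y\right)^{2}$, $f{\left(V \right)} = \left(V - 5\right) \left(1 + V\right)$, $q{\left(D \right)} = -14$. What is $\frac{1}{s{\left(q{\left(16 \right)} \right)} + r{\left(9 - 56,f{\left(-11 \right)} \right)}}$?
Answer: $\frac{3}{664} \approx 0.0045181$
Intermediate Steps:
$f{\left(V \right)} = \left(1 + V\right) \left(-5 + V\right)$ ($f{\left(V \right)} = \left(-5 + V\right) \left(1 + V\right) = \left(1 + V\right) \left(-5 + V\right)$)
$r{\left(M,O \right)} = -1 + \frac{O}{3}$
$\frac{1}{s{\left(q{\left(16 \right)} \right)} + r{\left(9 - 56,f{\left(-11 \right)} \right)}} = \frac{1}{\left(1 - 14\right)^{2} - \left(1 - \frac{-5 + \left(-11\right)^{2} - -44}{3}\right)} = \frac{1}{\left(-13\right)^{2} - \left(1 - \frac{-5 + 121 + 44}{3}\right)} = \frac{1}{169 + \left(-1 + \frac{1}{3} \cdot 160\right)} = \frac{1}{169 + \left(-1 + \frac{160}{3}\right)} = \frac{1}{169 + \frac{157}{3}} = \frac{1}{\frac{664}{3}} = \frac{3}{664}$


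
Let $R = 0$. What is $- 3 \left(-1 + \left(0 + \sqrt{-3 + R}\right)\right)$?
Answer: $3 - 3 i \sqrt{3} \approx 3.0 - 5.1962 i$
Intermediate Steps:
$- 3 \left(-1 + \left(0 + \sqrt{-3 + R}\right)\right) = - 3 \left(-1 + \left(0 + \sqrt{-3 + 0}\right)\right) = - 3 \left(-1 + \left(0 + \sqrt{-3}\right)\right) = - 3 \left(-1 + \left(0 + i \sqrt{3}\right)\right) = - 3 \left(-1 + i \sqrt{3}\right) = 3 - 3 i \sqrt{3}$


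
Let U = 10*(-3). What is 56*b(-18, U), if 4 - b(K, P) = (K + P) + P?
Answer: 4592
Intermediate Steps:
U = -30
b(K, P) = 4 - K - 2*P (b(K, P) = 4 - ((K + P) + P) = 4 - (K + 2*P) = 4 + (-K - 2*P) = 4 - K - 2*P)
56*b(-18, U) = 56*(4 - 1*(-18) - 2*(-30)) = 56*(4 + 18 + 60) = 56*82 = 4592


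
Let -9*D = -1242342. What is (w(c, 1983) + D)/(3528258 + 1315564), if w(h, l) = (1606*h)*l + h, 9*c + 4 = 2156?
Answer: 3427357295/21797199 ≈ 157.24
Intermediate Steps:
D = 138038 (D = -⅑*(-1242342) = 138038)
c = 2152/9 (c = -4/9 + (⅑)*2156 = -4/9 + 2156/9 = 2152/9 ≈ 239.11)
w(h, l) = h + 1606*h*l (w(h, l) = 1606*h*l + h = h + 1606*h*l)
(w(c, 1983) + D)/(3528258 + 1315564) = (2152*(1 + 1606*1983)/9 + 138038)/(3528258 + 1315564) = (2152*(1 + 3184698)/9 + 138038)/4843822 = ((2152/9)*3184699 + 138038)*(1/4843822) = (6853472248/9 + 138038)*(1/4843822) = (6854714590/9)*(1/4843822) = 3427357295/21797199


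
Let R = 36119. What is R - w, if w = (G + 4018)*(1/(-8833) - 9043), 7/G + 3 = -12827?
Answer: 412181786807247/11332739 ≈ 3.6371e+7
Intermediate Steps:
G = -7/12830 (G = 7/(-3 - 12827) = 7/(-12830) = 7*(-1/12830) = -7/12830 ≈ -0.00054560)
w = -411772459607306/11332739 (w = (-7/12830 + 4018)*(1/(-8833) - 9043) = 51550933*(-1/8833 - 9043)/12830 = (51550933/12830)*(-79876820/8833) = -411772459607306/11332739 ≈ -3.6335e+7)
R - w = 36119 - 1*(-411772459607306/11332739) = 36119 + 411772459607306/11332739 = 412181786807247/11332739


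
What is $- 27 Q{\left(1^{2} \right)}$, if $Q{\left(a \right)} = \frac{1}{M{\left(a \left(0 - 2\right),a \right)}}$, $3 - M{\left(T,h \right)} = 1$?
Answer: $- \frac{27}{2} \approx -13.5$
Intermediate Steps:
$M{\left(T,h \right)} = 2$ ($M{\left(T,h \right)} = 3 - 1 = 2$)
$Q{\left(a \right)} = \frac{1}{2}$
$- 27 Q{\left(1^{2} \right)} = \left(-27\right) \frac{1}{2} = - \frac{27}{2}$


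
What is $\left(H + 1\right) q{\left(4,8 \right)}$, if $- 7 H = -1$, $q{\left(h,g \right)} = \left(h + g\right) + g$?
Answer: $\frac{160}{7} \approx 22.857$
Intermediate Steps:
$q{\left(h,g \right)} = h + 2 g$ ($q{\left(h,g \right)} = \left(g + h\right) + g = h + 2 g$)
$H = \frac{1}{7}$ ($H = \left(- \frac{1}{7}\right) \left(-1\right) = \frac{1}{7} \approx 0.14286$)
$\left(H + 1\right) q{\left(4,8 \right)} = \left(\frac{1}{7} + 1\right) \left(4 + 2 \cdot 8\right) = \frac{8 \left(4 + 16\right)}{7} = \frac{8}{7} \cdot 20 = \frac{160}{7}$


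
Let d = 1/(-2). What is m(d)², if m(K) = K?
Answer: ¼ ≈ 0.25000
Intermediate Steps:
d = -½ ≈ -0.50000
m(d)² = (-½)² = ¼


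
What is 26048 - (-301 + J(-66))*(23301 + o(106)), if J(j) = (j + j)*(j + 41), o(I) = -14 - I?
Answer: -69493771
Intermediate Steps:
J(j) = 2*j*(41 + j) (J(j) = (2*j)*(41 + j) = 2*j*(41 + j))
26048 - (-301 + J(-66))*(23301 + o(106)) = 26048 - (-301 + 2*(-66)*(41 - 66))*(23301 + (-14 - 1*106)) = 26048 - (-301 + 2*(-66)*(-25))*(23301 + (-14 - 106)) = 26048 - (-301 + 3300)*(23301 - 120) = 26048 - 2999*23181 = 26048 - 1*69519819 = 26048 - 69519819 = -69493771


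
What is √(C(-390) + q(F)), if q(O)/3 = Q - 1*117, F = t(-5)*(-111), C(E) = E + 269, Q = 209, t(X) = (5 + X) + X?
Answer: √155 ≈ 12.450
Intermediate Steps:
t(X) = 5 + 2*X
C(E) = 269 + E
F = 555 (F = (5 + 2*(-5))*(-111) = (5 - 10)*(-111) = -5*(-111) = 555)
q(O) = 276 (q(O) = 3*(209 - 1*117) = 3*(209 - 117) = 3*92 = 276)
√(C(-390) + q(F)) = √((269 - 390) + 276) = √(-121 + 276) = √155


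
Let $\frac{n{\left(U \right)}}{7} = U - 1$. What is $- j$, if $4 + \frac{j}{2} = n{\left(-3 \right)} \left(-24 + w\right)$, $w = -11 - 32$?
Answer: $-3744$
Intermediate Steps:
$n{\left(U \right)} = -7 + 7 U$ ($n{\left(U \right)} = 7 \left(U - 1\right) = 7 \left(-1 + U\right) = -7 + 7 U$)
$w = -43$
$j = 3744$ ($j = -8 + 2 \left(-7 + 7 \left(-3\right)\right) \left(-24 - 43\right) = -8 + 2 \left(-7 - 21\right) \left(-67\right) = -8 + 2 \left(\left(-28\right) \left(-67\right)\right) = -8 + 2 \cdot 1876 = -8 + 3752 = 3744$)
$- j = \left(-1\right) 3744 = -3744$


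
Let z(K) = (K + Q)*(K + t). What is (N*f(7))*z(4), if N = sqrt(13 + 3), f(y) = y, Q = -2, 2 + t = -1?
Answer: 56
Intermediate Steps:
t = -3 (t = -2 - 1 = -3)
N = 4 (N = sqrt(16) = 4)
z(K) = (-3 + K)*(-2 + K) (z(K) = (K - 2)*(K - 3) = (-2 + K)*(-3 + K) = (-3 + K)*(-2 + K))
(N*f(7))*z(4) = (4*7)*(6 + 4**2 - 5*4) = 28*(6 + 16 - 20) = 28*2 = 56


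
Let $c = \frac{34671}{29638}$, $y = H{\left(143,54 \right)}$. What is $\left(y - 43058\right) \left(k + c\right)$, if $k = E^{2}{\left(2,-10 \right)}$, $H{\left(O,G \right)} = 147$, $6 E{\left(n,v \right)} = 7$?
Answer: $- \frac{8276974057}{76212} \approx -1.086 \cdot 10^{5}$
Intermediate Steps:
$E{\left(n,v \right)} = \frac{7}{6}$ ($E{\left(n,v \right)} = \frac{1}{6} \cdot 7 = \frac{7}{6}$)
$k = \frac{49}{36}$ ($k = \left(\frac{7}{6}\right)^{2} = \frac{49}{36} \approx 1.3611$)
$y = 147$
$c = \frac{4953}{4234}$ ($c = 34671 \cdot \frac{1}{29638} = \frac{4953}{4234} \approx 1.1698$)
$\left(y - 43058\right) \left(k + c\right) = \left(147 - 43058\right) \left(\frac{49}{36} + \frac{4953}{4234}\right) = \left(-42911\right) \frac{192887}{76212} = - \frac{8276974057}{76212}$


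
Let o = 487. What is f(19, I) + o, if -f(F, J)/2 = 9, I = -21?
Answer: 469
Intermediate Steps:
f(F, J) = -18 (f(F, J) = -2*9 = -18)
f(19, I) + o = -18 + 487 = 469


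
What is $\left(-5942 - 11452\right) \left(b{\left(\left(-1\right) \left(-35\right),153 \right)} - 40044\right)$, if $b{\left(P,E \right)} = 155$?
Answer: $693829266$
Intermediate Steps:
$\left(-5942 - 11452\right) \left(b{\left(\left(-1\right) \left(-35\right),153 \right)} - 40044\right) = \left(-5942 - 11452\right) \left(155 - 40044\right) = \left(-17394\right) \left(-39889\right) = 693829266$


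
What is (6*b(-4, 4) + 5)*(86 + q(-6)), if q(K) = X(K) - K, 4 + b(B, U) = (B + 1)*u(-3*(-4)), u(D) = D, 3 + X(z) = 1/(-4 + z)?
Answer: -41783/2 ≈ -20892.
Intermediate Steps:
X(z) = -3 + 1/(-4 + z)
b(B, U) = 8 + 12*B (b(B, U) = -4 + (B + 1)*(-3*(-4)) = -4 + (1 + B)*12 = -4 + (12 + 12*B) = 8 + 12*B)
q(K) = -K + (13 - 3*K)/(-4 + K) (q(K) = (13 - 3*K)/(-4 + K) - K = -K + (13 - 3*K)/(-4 + K))
(6*b(-4, 4) + 5)*(86 + q(-6)) = (6*(8 + 12*(-4)) + 5)*(86 + (13 - 6 - 1*(-6)²)/(-4 - 6)) = (6*(8 - 48) + 5)*(86 + (13 - 6 - 1*36)/(-10)) = (6*(-40) + 5)*(86 - (13 - 6 - 36)/10) = (-240 + 5)*(86 - ⅒*(-29)) = -235*(86 + 29/10) = -235*889/10 = -41783/2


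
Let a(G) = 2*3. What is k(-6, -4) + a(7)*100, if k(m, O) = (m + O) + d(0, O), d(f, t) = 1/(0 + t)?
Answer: 2359/4 ≈ 589.75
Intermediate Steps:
d(f, t) = 1/t
a(G) = 6
k(m, O) = O + m + 1/O (k(m, O) = (m + O) + 1/O = (O + m) + 1/O = O + m + 1/O)
k(-6, -4) + a(7)*100 = (-4 - 6 + 1/(-4)) + 6*100 = (-4 - 6 - ¼) + 600 = -41/4 + 600 = 2359/4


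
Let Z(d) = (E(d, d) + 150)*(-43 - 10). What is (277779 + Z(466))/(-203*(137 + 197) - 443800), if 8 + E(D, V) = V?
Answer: -245555/511602 ≈ -0.47997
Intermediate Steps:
E(D, V) = -8 + V
Z(d) = -7526 - 53*d (Z(d) = ((-8 + d) + 150)*(-43 - 10) = (142 + d)*(-53) = -7526 - 53*d)
(277779 + Z(466))/(-203*(137 + 197) - 443800) = (277779 + (-7526 - 53*466))/(-203*(137 + 197) - 443800) = (277779 + (-7526 - 24698))/(-203*334 - 443800) = (277779 - 32224)/(-67802 - 443800) = 245555/(-511602) = 245555*(-1/511602) = -245555/511602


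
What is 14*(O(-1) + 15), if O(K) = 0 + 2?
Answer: 238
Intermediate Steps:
O(K) = 2
14*(O(-1) + 15) = 14*(2 + 15) = 14*17 = 238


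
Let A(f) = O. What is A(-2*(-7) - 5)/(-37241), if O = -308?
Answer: 308/37241 ≈ 0.0082705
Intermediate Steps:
A(f) = -308
A(-2*(-7) - 5)/(-37241) = -308/(-37241) = -308*(-1/37241) = 308/37241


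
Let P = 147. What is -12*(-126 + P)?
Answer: -252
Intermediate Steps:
-12*(-126 + P) = -12*(-126 + 147) = -12*21 = -252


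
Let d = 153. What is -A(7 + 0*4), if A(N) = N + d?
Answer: -160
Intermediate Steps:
A(N) = 153 + N (A(N) = N + 153 = 153 + N)
-A(7 + 0*4) = -(153 + (7 + 0*4)) = -(153 + (7 + 0)) = -(153 + 7) = -1*160 = -160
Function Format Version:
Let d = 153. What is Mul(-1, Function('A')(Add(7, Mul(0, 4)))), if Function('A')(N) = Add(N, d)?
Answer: -160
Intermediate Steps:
Function('A')(N) = Add(153, N) (Function('A')(N) = Add(N, 153) = Add(153, N))
Mul(-1, Function('A')(Add(7, Mul(0, 4)))) = Mul(-1, Add(153, Add(7, Mul(0, 4)))) = Mul(-1, Add(153, Add(7, 0))) = Mul(-1, Add(153, 7)) = Mul(-1, 160) = -160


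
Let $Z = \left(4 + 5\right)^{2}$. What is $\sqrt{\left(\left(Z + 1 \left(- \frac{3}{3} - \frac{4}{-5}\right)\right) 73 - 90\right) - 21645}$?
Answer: $\frac{i \sqrt{395915}}{5} \approx 125.84 i$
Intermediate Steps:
$Z = 81$ ($Z = 9^{2} = 81$)
$\sqrt{\left(\left(Z + 1 \left(- \frac{3}{3} - \frac{4}{-5}\right)\right) 73 - 90\right) - 21645} = \sqrt{\left(\left(81 + 1 \left(- \frac{3}{3} - \frac{4}{-5}\right)\right) 73 - 90\right) - 21645} = \sqrt{\left(\left(81 + 1 \left(\left(-3\right) \frac{1}{3} - - \frac{4}{5}\right)\right) 73 - 90\right) - 21645} = \sqrt{\left(\left(81 + 1 \left(-1 + \frac{4}{5}\right)\right) 73 - 90\right) - 21645} = \sqrt{\left(\left(81 + 1 \left(- \frac{1}{5}\right)\right) 73 - 90\right) - 21645} = \sqrt{\left(\left(81 - \frac{1}{5}\right) 73 - 90\right) - 21645} = \sqrt{\left(\frac{404}{5} \cdot 73 - 90\right) - 21645} = \sqrt{\left(\frac{29492}{5} - 90\right) - 21645} = \sqrt{\frac{29042}{5} - 21645} = \sqrt{- \frac{79183}{5}} = \frac{i \sqrt{395915}}{5}$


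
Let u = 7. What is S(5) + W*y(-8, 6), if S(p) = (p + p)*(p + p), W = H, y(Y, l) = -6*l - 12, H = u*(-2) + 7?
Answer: 436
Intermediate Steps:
H = -7 (H = 7*(-2) + 7 = -14 + 7 = -7)
y(Y, l) = -12 - 6*l
W = -7
S(p) = 4*p**2 (S(p) = (2*p)*(2*p) = 4*p**2)
S(5) + W*y(-8, 6) = 4*5**2 - 7*(-12 - 6*6) = 4*25 - 7*(-12 - 36) = 100 - 7*(-48) = 100 + 336 = 436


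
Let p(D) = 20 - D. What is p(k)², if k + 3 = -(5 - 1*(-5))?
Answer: 1089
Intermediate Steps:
k = -13 (k = -3 - (5 - 1*(-5)) = -3 - (5 + 5) = -3 - 1*10 = -3 - 10 = -13)
p(k)² = (20 - 1*(-13))² = (20 + 13)² = 33² = 1089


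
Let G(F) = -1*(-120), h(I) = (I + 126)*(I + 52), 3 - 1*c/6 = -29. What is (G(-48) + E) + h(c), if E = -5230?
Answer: 72482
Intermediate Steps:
c = 192 (c = 18 - 6*(-29) = 18 + 174 = 192)
h(I) = (52 + I)*(126 + I) (h(I) = (126 + I)*(52 + I) = (52 + I)*(126 + I))
G(F) = 120
(G(-48) + E) + h(c) = (120 - 5230) + (6552 + 192² + 178*192) = -5110 + (6552 + 36864 + 34176) = -5110 + 77592 = 72482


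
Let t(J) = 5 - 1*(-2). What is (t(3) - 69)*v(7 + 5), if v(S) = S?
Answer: -744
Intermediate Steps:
t(J) = 7 (t(J) = 5 + 2 = 7)
(t(3) - 69)*v(7 + 5) = (7 - 69)*(7 + 5) = -62*12 = -744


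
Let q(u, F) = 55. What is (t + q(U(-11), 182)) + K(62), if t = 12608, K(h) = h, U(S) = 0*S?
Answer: 12725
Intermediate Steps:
U(S) = 0
(t + q(U(-11), 182)) + K(62) = (12608 + 55) + 62 = 12663 + 62 = 12725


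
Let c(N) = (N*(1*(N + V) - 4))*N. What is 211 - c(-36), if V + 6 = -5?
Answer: 66307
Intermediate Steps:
V = -11 (V = -6 - 5 = -11)
c(N) = N²*(-15 + N) (c(N) = (N*(1*(N - 11) - 4))*N = (N*(1*(-11 + N) - 4))*N = (N*((-11 + N) - 4))*N = (N*(-15 + N))*N = N²*(-15 + N))
211 - c(-36) = 211 - (-36)²*(-15 - 36) = 211 - 1296*(-51) = 211 - 1*(-66096) = 211 + 66096 = 66307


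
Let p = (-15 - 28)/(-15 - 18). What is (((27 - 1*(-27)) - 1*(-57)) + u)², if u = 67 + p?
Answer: 35010889/1089 ≈ 32150.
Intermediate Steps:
p = 43/33 (p = -43/(-33) = -43*(-1/33) = 43/33 ≈ 1.3030)
u = 2254/33 (u = 67 + 43/33 = 2254/33 ≈ 68.303)
(((27 - 1*(-27)) - 1*(-57)) + u)² = (((27 - 1*(-27)) - 1*(-57)) + 2254/33)² = (((27 + 27) + 57) + 2254/33)² = ((54 + 57) + 2254/33)² = (111 + 2254/33)² = (5917/33)² = 35010889/1089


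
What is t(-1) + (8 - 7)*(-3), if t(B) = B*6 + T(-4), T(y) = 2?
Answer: -7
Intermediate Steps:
t(B) = 2 + 6*B (t(B) = B*6 + 2 = 6*B + 2 = 2 + 6*B)
t(-1) + (8 - 7)*(-3) = (2 + 6*(-1)) + (8 - 7)*(-3) = (2 - 6) + 1*(-3) = -4 - 3 = -7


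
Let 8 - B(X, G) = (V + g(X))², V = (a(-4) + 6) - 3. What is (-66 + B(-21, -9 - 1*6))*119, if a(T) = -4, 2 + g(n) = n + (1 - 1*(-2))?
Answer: -59381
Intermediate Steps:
g(n) = 1 + n (g(n) = -2 + (n + (1 - 1*(-2))) = -2 + (n + (1 + 2)) = -2 + (n + 3) = -2 + (3 + n) = 1 + n)
V = -1 (V = (-4 + 6) - 3 = 2 - 3 = -1)
B(X, G) = 8 - X² (B(X, G) = 8 - (-1 + (1 + X))² = 8 - X²)
(-66 + B(-21, -9 - 1*6))*119 = (-66 + (8 - 1*(-21)²))*119 = (-66 + (8 - 1*441))*119 = (-66 + (8 - 441))*119 = (-66 - 433)*119 = -499*119 = -59381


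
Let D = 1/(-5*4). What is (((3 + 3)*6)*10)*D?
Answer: -18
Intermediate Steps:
D = -1/20 (D = 1/(-20) = -1/20 ≈ -0.050000)
(((3 + 3)*6)*10)*D = (((3 + 3)*6)*10)*(-1/20) = ((6*6)*10)*(-1/20) = (36*10)*(-1/20) = 360*(-1/20) = -18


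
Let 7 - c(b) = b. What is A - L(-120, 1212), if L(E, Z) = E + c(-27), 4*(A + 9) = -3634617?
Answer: -3634309/4 ≈ -9.0858e+5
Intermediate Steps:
A = -3634653/4 (A = -9 + (1/4)*(-3634617) = -9 - 3634617/4 = -3634653/4 ≈ -9.0866e+5)
c(b) = 7 - b
L(E, Z) = 34 + E (L(E, Z) = E + (7 - 1*(-27)) = E + (7 + 27) = E + 34 = 34 + E)
A - L(-120, 1212) = -3634653/4 - (34 - 120) = -3634653/4 - 1*(-86) = -3634653/4 + 86 = -3634309/4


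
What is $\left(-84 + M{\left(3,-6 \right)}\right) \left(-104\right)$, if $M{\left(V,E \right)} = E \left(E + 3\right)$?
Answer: $6864$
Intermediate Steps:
$M{\left(V,E \right)} = E \left(3 + E\right)$
$\left(-84 + M{\left(3,-6 \right)}\right) \left(-104\right) = \left(-84 - 6 \left(3 - 6\right)\right) \left(-104\right) = \left(-84 - -18\right) \left(-104\right) = \left(-84 + 18\right) \left(-104\right) = \left(-66\right) \left(-104\right) = 6864$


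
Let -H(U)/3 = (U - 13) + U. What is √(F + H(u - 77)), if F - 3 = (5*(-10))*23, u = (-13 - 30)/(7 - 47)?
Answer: I*√65245/10 ≈ 25.543*I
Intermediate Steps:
u = 43/40 (u = -43/(-40) = -43*(-1/40) = 43/40 ≈ 1.0750)
H(U) = 39 - 6*U (H(U) = -3*((U - 13) + U) = -3*((-13 + U) + U) = -3*(-13 + 2*U) = 39 - 6*U)
F = -1147 (F = 3 + (5*(-10))*23 = 3 - 50*23 = 3 - 1150 = -1147)
√(F + H(u - 77)) = √(-1147 + (39 - 6*(43/40 - 77))) = √(-1147 + (39 - 6*(-3037/40))) = √(-1147 + (39 + 9111/20)) = √(-1147 + 9891/20) = √(-13049/20) = I*√65245/10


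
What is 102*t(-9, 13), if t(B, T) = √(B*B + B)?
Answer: 612*√2 ≈ 865.50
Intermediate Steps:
t(B, T) = √(B + B²) (t(B, T) = √(B² + B) = √(B + B²))
102*t(-9, 13) = 102*√(-9*(1 - 9)) = 102*√(-9*(-8)) = 102*√72 = 102*(6*√2) = 612*√2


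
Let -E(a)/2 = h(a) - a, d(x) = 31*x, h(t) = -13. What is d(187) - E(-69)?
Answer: 5909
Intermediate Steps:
E(a) = 26 + 2*a (E(a) = -2*(-13 - a) = 26 + 2*a)
d(187) - E(-69) = 31*187 - (26 + 2*(-69)) = 5797 - (26 - 138) = 5797 - 1*(-112) = 5797 + 112 = 5909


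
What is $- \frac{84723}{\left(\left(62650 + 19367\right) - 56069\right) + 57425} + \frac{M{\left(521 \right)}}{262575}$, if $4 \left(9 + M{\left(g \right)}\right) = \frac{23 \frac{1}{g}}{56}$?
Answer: $- \frac{865433763873383}{851614975864800} \approx -1.0162$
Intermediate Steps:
$M{\left(g \right)} = -9 + \frac{23}{224 g}$ ($M{\left(g \right)} = -9 + \frac{\frac{23}{g} \frac{1}{56}}{4} = -9 + \frac{\frac{23}{56} \frac{1}{g}}{4} = -9 + \frac{23}{224 g}$)
$- \frac{84723}{\left(\left(62650 + 19367\right) - 56069\right) + 57425} + \frac{M{\left(521 \right)}}{262575} = - \frac{84723}{\left(\left(62650 + 19367\right) - 56069\right) + 57425} + \frac{-9 + \frac{23}{224 \cdot 521}}{262575} = - \frac{84723}{\left(82017 - 56069\right) + 57425} + \left(-9 + \frac{23}{224} \cdot \frac{1}{521}\right) \frac{1}{262575} = - \frac{84723}{25948 + 57425} + \left(-9 + \frac{23}{116704}\right) \frac{1}{262575} = - \frac{84723}{83373} - \frac{1050313}{30643552800} = \left(-84723\right) \frac{1}{83373} - \frac{1050313}{30643552800} = - \frac{28241}{27791} - \frac{1050313}{30643552800} = - \frac{865433763873383}{851614975864800}$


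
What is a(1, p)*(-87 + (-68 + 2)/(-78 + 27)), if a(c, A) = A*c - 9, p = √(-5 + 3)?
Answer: 13113/17 - 1457*I*√2/17 ≈ 771.35 - 121.21*I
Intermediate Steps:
p = I*√2 (p = √(-2) = I*√2 ≈ 1.4142*I)
a(c, A) = -9 + A*c
a(1, p)*(-87 + (-68 + 2)/(-78 + 27)) = (-9 + (I*√2)*1)*(-87 + (-68 + 2)/(-78 + 27)) = (-9 + I*√2)*(-87 - 66/(-51)) = (-9 + I*√2)*(-87 - 66*(-1/51)) = (-9 + I*√2)*(-87 + 22/17) = (-9 + I*√2)*(-1457/17) = 13113/17 - 1457*I*√2/17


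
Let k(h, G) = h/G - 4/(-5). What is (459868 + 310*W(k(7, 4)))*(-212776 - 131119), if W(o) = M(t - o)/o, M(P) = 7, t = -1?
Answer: -8080386641860/51 ≈ -1.5844e+11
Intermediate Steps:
k(h, G) = ⅘ + h/G (k(h, G) = h/G - 4*(-⅕) = h/G + ⅘ = ⅘ + h/G)
W(o) = 7/o
(459868 + 310*W(k(7, 4)))*(-212776 - 131119) = (459868 + 310*(7/(⅘ + 7/4)))*(-212776 - 131119) = (459868 + 310*(7/(⅘ + 7*(¼))))*(-343895) = (459868 + 310*(7/(⅘ + 7/4)))*(-343895) = (459868 + 310*(7/(51/20)))*(-343895) = (459868 + 310*(7*(20/51)))*(-343895) = (459868 + 310*(140/51))*(-343895) = (459868 + 43400/51)*(-343895) = (23496668/51)*(-343895) = -8080386641860/51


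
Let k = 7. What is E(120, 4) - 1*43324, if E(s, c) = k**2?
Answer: -43275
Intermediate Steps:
E(s, c) = 49 (E(s, c) = 7**2 = 49)
E(120, 4) - 1*43324 = 49 - 1*43324 = 49 - 43324 = -43275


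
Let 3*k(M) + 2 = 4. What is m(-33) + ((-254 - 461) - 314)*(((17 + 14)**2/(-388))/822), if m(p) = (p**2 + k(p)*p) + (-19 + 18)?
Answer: 113658215/106312 ≈ 1069.1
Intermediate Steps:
k(M) = 2/3 (k(M) = -2/3 + (1/3)*4 = -2/3 + 4/3 = 2/3)
m(p) = -1 + p**2 + 2*p/3 (m(p) = (p**2 + 2*p/3) + (-19 + 18) = (p**2 + 2*p/3) - 1 = -1 + p**2 + 2*p/3)
m(-33) + ((-254 - 461) - 314)*(((17 + 14)**2/(-388))/822) = (-1 + (-33)**2 + (2/3)*(-33)) + ((-254 - 461) - 314)*(((17 + 14)**2/(-388))/822) = (-1 + 1089 - 22) + (-715 - 314)*((31**2*(-1/388))*(1/822)) = 1066 - 1029*961*(-1/388)/822 = 1066 - (-988869)/(388*822) = 1066 - 1029*(-961/318936) = 1066 + 329623/106312 = 113658215/106312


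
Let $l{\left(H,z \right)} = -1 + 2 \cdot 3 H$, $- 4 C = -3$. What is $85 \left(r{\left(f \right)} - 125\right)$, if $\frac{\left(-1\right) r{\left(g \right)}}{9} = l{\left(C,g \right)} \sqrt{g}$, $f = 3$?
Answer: $-10625 - \frac{5355 \sqrt{3}}{2} \approx -15263.0$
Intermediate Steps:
$C = \frac{3}{4}$ ($C = \left(- \frac{1}{4}\right) \left(-3\right) = \frac{3}{4} \approx 0.75$)
$l{\left(H,z \right)} = -1 + 6 H$
$r{\left(g \right)} = - \frac{63 \sqrt{g}}{2}$ ($r{\left(g \right)} = - 9 \left(-1 + 6 \cdot \frac{3}{4}\right) \sqrt{g} = - 9 \left(-1 + \frac{9}{2}\right) \sqrt{g} = - 9 \frac{7 \sqrt{g}}{2} = - \frac{63 \sqrt{g}}{2}$)
$85 \left(r{\left(f \right)} - 125\right) = 85 \left(- \frac{63 \sqrt{3}}{2} - 125\right) = 85 \left(-125 - \frac{63 \sqrt{3}}{2}\right) = -10625 - \frac{5355 \sqrt{3}}{2}$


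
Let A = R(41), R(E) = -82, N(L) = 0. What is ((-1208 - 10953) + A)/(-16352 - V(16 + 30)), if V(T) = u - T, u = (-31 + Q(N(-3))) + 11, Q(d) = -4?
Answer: 1749/2326 ≈ 0.75194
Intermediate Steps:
A = -82
u = -24 (u = (-31 - 4) + 11 = -35 + 11 = -24)
V(T) = -24 - T
((-1208 - 10953) + A)/(-16352 - V(16 + 30)) = ((-1208 - 10953) - 82)/(-16352 - (-24 - (16 + 30))) = (-12161 - 82)/(-16352 - (-24 - 1*46)) = -12243/(-16352 - (-24 - 46)) = -12243/(-16352 - 1*(-70)) = -12243/(-16352 + 70) = -12243/(-16282) = -12243*(-1/16282) = 1749/2326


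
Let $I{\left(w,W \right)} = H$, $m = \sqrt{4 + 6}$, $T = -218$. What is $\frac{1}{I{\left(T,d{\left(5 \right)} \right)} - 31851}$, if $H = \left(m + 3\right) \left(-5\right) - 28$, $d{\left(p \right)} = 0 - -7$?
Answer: $- \frac{15947}{508613493} + \frac{5 \sqrt{10}}{1017226986} \approx -3.1338 \cdot 10^{-5}$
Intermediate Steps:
$d{\left(p \right)} = 7$ ($d{\left(p \right)} = 0 + 7 = 7$)
$m = \sqrt{10} \approx 3.1623$
$H = -43 - 5 \sqrt{10}$ ($H = \left(\sqrt{10} + 3\right) \left(-5\right) - 28 = \left(3 + \sqrt{10}\right) \left(-5\right) - 28 = \left(-15 - 5 \sqrt{10}\right) - 28 = -43 - 5 \sqrt{10} \approx -58.811$)
$I{\left(w,W \right)} = -43 - 5 \sqrt{10}$
$\frac{1}{I{\left(T,d{\left(5 \right)} \right)} - 31851} = \frac{1}{\left(-43 - 5 \sqrt{10}\right) - 31851} = \frac{1}{-31894 - 5 \sqrt{10}}$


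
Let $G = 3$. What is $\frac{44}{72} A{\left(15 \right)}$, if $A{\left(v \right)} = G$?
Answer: $\frac{11}{6} \approx 1.8333$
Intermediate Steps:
$A{\left(v \right)} = 3$
$\frac{44}{72} A{\left(15 \right)} = \frac{44}{72} \cdot 3 = 44 \cdot \frac{1}{72} \cdot 3 = \frac{11}{18} \cdot 3 = \frac{11}{6}$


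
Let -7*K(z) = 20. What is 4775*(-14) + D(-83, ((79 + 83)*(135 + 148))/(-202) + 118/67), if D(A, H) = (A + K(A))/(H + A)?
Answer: -975944965833/14599088 ≈ -66850.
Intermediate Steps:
K(z) = -20/7 (K(z) = -⅐*20 = -20/7)
D(A, H) = (-20/7 + A)/(A + H) (D(A, H) = (A - 20/7)/(H + A) = (-20/7 + A)/(A + H))
4775*(-14) + D(-83, ((79 + 83)*(135 + 148))/(-202) + 118/67) = 4775*(-14) + (-20/7 - 83)/(-83 + (((79 + 83)*(135 + 148))/(-202) + 118/67)) = -66850 - 601/7/(-83 + ((162*283)*(-1/202) + 118*(1/67))) = -66850 - 601/7/(-83 + (45846*(-1/202) + 118/67)) = -66850 - 601/7/(-83 + (-22923/101 + 118/67)) = -66850 - 601/7/(-83 - 1523923/6767) = -66850 - 601/7/(-2085584/6767) = -66850 - 6767/2085584*(-601/7) = -66850 + 4066967/14599088 = -975944965833/14599088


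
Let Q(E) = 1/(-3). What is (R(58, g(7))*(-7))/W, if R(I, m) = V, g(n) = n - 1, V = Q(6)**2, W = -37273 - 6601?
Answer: 7/394866 ≈ 1.7728e-5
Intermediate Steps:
W = -43874
Q(E) = -1/3
V = 1/9 (V = (-1/3)**2 = 1/9 ≈ 0.11111)
g(n) = -1 + n
R(I, m) = 1/9
(R(58, g(7))*(-7))/W = ((1/9)*(-7))/(-43874) = -7/9*(-1/43874) = 7/394866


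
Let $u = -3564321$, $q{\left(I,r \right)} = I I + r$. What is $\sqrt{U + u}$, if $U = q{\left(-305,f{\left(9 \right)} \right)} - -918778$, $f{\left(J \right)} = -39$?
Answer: $7 i \sqrt{52093} \approx 1597.7 i$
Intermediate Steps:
$q{\left(I,r \right)} = r + I^{2}$ ($q{\left(I,r \right)} = I^{2} + r = r + I^{2}$)
$U = 1011764$ ($U = \left(-39 + \left(-305\right)^{2}\right) - -918778 = \left(-39 + 93025\right) + 918778 = 92986 + 918778 = 1011764$)
$\sqrt{U + u} = \sqrt{1011764 - 3564321} = \sqrt{-2552557} = 7 i \sqrt{52093}$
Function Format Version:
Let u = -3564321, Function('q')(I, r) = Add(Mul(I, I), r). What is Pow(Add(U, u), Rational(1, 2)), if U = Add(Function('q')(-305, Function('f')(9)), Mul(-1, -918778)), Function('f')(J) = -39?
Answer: Mul(7, I, Pow(52093, Rational(1, 2))) ≈ Mul(1597.7, I)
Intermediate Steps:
Function('q')(I, r) = Add(r, Pow(I, 2)) (Function('q')(I, r) = Add(Pow(I, 2), r) = Add(r, Pow(I, 2)))
U = 1011764 (U = Add(Add(-39, Pow(-305, 2)), Mul(-1, -918778)) = Add(Add(-39, 93025), 918778) = Add(92986, 918778) = 1011764)
Pow(Add(U, u), Rational(1, 2)) = Pow(Add(1011764, -3564321), Rational(1, 2)) = Pow(-2552557, Rational(1, 2)) = Mul(7, I, Pow(52093, Rational(1, 2)))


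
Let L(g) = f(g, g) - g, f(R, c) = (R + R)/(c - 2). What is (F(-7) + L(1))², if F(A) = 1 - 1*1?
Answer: 9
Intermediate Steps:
F(A) = 0 (F(A) = 1 - 1 = 0)
f(R, c) = 2*R/(-2 + c) (f(R, c) = (2*R)/(-2 + c) = 2*R/(-2 + c))
L(g) = -g + 2*g/(-2 + g) (L(g) = 2*g/(-2 + g) - g = -g + 2*g/(-2 + g))
(F(-7) + L(1))² = (0 + 1*(4 - 1*1)/(-2 + 1))² = (0 + 1*(4 - 1)/(-1))² = (0 + 1*(-1)*3)² = (0 - 3)² = (-3)² = 9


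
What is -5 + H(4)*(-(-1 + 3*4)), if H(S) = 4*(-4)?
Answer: 171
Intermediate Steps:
H(S) = -16
-5 + H(4)*(-(-1 + 3*4)) = -5 - (-16)*(-1 + 3*4) = -5 - (-16)*(-1 + 12) = -5 - (-16)*11 = -5 - 16*(-11) = -5 + 176 = 171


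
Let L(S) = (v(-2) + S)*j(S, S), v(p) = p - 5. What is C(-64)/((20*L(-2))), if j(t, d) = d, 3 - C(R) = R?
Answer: 67/360 ≈ 0.18611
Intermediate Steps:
C(R) = 3 - R
v(p) = -5 + p
L(S) = S*(-7 + S) (L(S) = ((-5 - 2) + S)*S = (-7 + S)*S = S*(-7 + S))
C(-64)/((20*L(-2))) = (3 - 1*(-64))/((20*(-2*(-7 - 2)))) = (3 + 64)/((20*(-2*(-9)))) = 67/((20*18)) = 67/360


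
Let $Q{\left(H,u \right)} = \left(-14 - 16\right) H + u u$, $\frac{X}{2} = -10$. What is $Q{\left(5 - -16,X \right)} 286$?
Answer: $-65780$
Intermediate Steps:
$X = -20$ ($X = 2 \left(-10\right) = -20$)
$Q{\left(H,u \right)} = u^{2} - 30 H$ ($Q{\left(H,u \right)} = - 30 H + u^{2} = u^{2} - 30 H$)
$Q{\left(5 - -16,X \right)} 286 = \left(\left(-20\right)^{2} - 30 \left(5 - -16\right)\right) 286 = \left(400 - 30 \left(5 + 16\right)\right) 286 = \left(400 - 630\right) 286 = \left(-230\right) 286 = -65780$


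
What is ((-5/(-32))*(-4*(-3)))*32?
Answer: 60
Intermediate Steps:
((-5/(-32))*(-4*(-3)))*32 = (-5*(-1/32)*12)*32 = ((5/32)*12)*32 = (15/8)*32 = 60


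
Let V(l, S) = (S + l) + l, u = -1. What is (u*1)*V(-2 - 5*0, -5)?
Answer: 9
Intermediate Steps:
V(l, S) = S + 2*l
(u*1)*V(-2 - 5*0, -5) = (-1*1)*(-5 + 2*(-2 - 5*0)) = -(-5 + 2*(-2 + 0)) = -(-5 + 2*(-2)) = -(-5 - 4) = -1*(-9) = 9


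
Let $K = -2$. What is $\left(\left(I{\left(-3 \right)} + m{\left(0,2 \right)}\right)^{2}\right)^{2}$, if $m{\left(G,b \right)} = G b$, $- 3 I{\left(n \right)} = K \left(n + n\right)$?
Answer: $256$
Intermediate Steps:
$I{\left(n \right)} = \frac{4 n}{3}$ ($I{\left(n \right)} = - \frac{\left(-2\right) \left(n + n\right)}{3} = - \frac{\left(-2\right) 2 n}{3} = - \frac{\left(-4\right) n}{3} = \frac{4 n}{3}$)
$\left(\left(I{\left(-3 \right)} + m{\left(0,2 \right)}\right)^{2}\right)^{2} = \left(\left(\frac{4}{3} \left(-3\right) + 0 \cdot 2\right)^{2}\right)^{2} = \left(\left(-4 + 0\right)^{2}\right)^{2} = \left(\left(-4\right)^{2}\right)^{2} = 16^{2} = 256$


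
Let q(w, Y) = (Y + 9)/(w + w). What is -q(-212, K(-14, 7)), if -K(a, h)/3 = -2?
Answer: 15/424 ≈ 0.035377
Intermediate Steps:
K(a, h) = 6 (K(a, h) = -3*(-2) = 6)
q(w, Y) = (9 + Y)/(2*w) (q(w, Y) = (9 + Y)/((2*w)) = (9 + Y)*(1/(2*w)) = (9 + Y)/(2*w))
-q(-212, K(-14, 7)) = -(9 + 6)/(2*(-212)) = -(-1)*15/(2*212) = -1*(-15/424) = 15/424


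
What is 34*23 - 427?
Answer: 355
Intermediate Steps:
34*23 - 427 = 782 - 427 = 355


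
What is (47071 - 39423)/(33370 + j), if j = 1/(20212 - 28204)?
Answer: 61122816/266693039 ≈ 0.22919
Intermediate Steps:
j = -1/7992 (j = 1/(-7992) = -1/7992 ≈ -0.00012513)
(47071 - 39423)/(33370 + j) = (47071 - 39423)/(33370 - 1/7992) = 7648/(266693039/7992) = 7648*(7992/266693039) = 61122816/266693039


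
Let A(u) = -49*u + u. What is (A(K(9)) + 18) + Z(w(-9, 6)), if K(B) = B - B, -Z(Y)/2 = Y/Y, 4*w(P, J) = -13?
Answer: 16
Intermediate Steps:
w(P, J) = -13/4 (w(P, J) = (¼)*(-13) = -13/4)
Z(Y) = -2 (Z(Y) = -2*Y/Y = -2*1 = -2)
K(B) = 0
A(u) = -48*u
(A(K(9)) + 18) + Z(w(-9, 6)) = (-48*0 + 18) - 2 = (0 + 18) - 2 = 18 - 2 = 16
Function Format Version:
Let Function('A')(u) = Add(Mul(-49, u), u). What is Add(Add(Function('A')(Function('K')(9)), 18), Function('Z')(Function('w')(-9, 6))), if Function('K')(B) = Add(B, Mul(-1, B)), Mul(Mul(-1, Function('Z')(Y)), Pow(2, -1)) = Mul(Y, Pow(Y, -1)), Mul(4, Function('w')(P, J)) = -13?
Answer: 16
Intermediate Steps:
Function('w')(P, J) = Rational(-13, 4) (Function('w')(P, J) = Mul(Rational(1, 4), -13) = Rational(-13, 4))
Function('Z')(Y) = -2 (Function('Z')(Y) = Mul(-2, Mul(Y, Pow(Y, -1))) = Mul(-2, 1) = -2)
Function('K')(B) = 0
Function('A')(u) = Mul(-48, u)
Add(Add(Function('A')(Function('K')(9)), 18), Function('Z')(Function('w')(-9, 6))) = Add(Add(Mul(-48, 0), 18), -2) = Add(Add(0, 18), -2) = Add(18, -2) = 16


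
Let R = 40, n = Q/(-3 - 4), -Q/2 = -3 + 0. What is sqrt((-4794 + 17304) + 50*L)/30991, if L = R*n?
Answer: sqrt(528990)/216937 ≈ 0.0033527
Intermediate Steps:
Q = 6 (Q = -2*(-3 + 0) = -2*(-3) = 6)
n = -6/7 (n = 6/(-3 - 4) = 6/(-7) = -1/7*6 = -6/7 ≈ -0.85714)
L = -240/7 (L = 40*(-6/7) = -240/7 ≈ -34.286)
sqrt((-4794 + 17304) + 50*L)/30991 = sqrt((-4794 + 17304) + 50*(-240/7))/30991 = sqrt(12510 - 12000/7)*(1/30991) = sqrt(75570/7)*(1/30991) = (sqrt(528990)/7)*(1/30991) = sqrt(528990)/216937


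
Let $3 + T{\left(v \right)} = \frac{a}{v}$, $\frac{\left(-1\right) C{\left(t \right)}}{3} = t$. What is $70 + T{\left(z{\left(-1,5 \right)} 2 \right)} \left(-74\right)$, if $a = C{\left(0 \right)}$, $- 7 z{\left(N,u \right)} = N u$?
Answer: $292$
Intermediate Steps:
$z{\left(N,u \right)} = - \frac{N u}{7}$
$C{\left(t \right)} = - 3 t$
$a = 0$ ($a = \left(-3\right) 0 = 0$)
$T{\left(v \right)} = -3$ ($T{\left(v \right)} = -3 + \frac{0}{v} = -3 + 0 = -3$)
$70 + T{\left(z{\left(-1,5 \right)} 2 \right)} \left(-74\right) = 70 - -222 = 70 + 222 = 292$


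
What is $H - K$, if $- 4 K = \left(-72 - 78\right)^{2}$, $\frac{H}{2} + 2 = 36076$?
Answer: $77773$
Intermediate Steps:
$H = 72148$ ($H = -4 + 2 \cdot 36076 = -4 + 72152 = 72148$)
$K = -5625$ ($K = - \frac{\left(-72 - 78\right)^{2}}{4} = - \frac{\left(-150\right)^{2}}{4} = \left(- \frac{1}{4}\right) 22500 = -5625$)
$H - K = 72148 - -5625 = 72148 + 5625 = 77773$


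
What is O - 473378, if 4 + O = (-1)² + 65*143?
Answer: -464086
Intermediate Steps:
O = 9292 (O = -4 + ((-1)² + 65*143) = -4 + (1 + 9295) = -4 + 9296 = 9292)
O - 473378 = 9292 - 473378 = -464086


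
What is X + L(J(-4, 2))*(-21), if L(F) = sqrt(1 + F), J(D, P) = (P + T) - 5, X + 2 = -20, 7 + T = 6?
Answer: -22 - 21*I*sqrt(3) ≈ -22.0 - 36.373*I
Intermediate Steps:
T = -1 (T = -7 + 6 = -1)
X = -22 (X = -2 - 20 = -22)
J(D, P) = -6 + P (J(D, P) = (P - 1) - 5 = (-1 + P) - 5 = -6 + P)
X + L(J(-4, 2))*(-21) = -22 + sqrt(1 + (-6 + 2))*(-21) = -22 + sqrt(1 - 4)*(-21) = -22 + sqrt(-3)*(-21) = -22 + (I*sqrt(3))*(-21) = -22 - 21*I*sqrt(3)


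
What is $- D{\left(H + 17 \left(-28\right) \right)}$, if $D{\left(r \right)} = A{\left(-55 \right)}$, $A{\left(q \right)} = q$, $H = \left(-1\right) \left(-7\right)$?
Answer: $55$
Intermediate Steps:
$H = 7$
$D{\left(r \right)} = -55$
$- D{\left(H + 17 \left(-28\right) \right)} = \left(-1\right) \left(-55\right) = 55$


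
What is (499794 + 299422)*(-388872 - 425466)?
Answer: -650831959008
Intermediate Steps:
(499794 + 299422)*(-388872 - 425466) = 799216*(-814338) = -650831959008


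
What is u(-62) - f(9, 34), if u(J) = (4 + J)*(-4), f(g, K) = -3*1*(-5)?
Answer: 217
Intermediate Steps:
f(g, K) = 15 (f(g, K) = -3*(-5) = 15)
u(J) = -16 - 4*J
u(-62) - f(9, 34) = (-16 - 4*(-62)) - 1*15 = (-16 + 248) - 15 = 232 - 15 = 217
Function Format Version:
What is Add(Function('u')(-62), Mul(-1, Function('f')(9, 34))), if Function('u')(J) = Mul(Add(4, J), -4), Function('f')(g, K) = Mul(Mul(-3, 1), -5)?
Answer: 217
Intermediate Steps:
Function('f')(g, K) = 15 (Function('f')(g, K) = Mul(-3, -5) = 15)
Function('u')(J) = Add(-16, Mul(-4, J))
Add(Function('u')(-62), Mul(-1, Function('f')(9, 34))) = Add(Add(-16, Mul(-4, -62)), Mul(-1, 15)) = Add(Add(-16, 248), -15) = Add(232, -15) = 217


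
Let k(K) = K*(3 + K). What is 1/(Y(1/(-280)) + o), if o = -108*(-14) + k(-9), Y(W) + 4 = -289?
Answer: 1/1273 ≈ 0.00078555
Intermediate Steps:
Y(W) = -293 (Y(W) = -4 - 289 = -293)
o = 1566 (o = -108*(-14) - 9*(3 - 9) = 1512 - 9*(-6) = 1512 + 54 = 1566)
1/(Y(1/(-280)) + o) = 1/(-293 + 1566) = 1/1273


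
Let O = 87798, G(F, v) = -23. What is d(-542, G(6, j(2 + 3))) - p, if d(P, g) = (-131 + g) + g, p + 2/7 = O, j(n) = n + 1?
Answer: -615823/7 ≈ -87975.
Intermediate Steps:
j(n) = 1 + n
p = 614584/7 (p = -2/7 + 87798 = 614584/7 ≈ 87798.)
d(P, g) = -131 + 2*g
d(-542, G(6, j(2 + 3))) - p = (-131 + 2*(-23)) - 1*614584/7 = (-131 - 46) - 614584/7 = -177 - 614584/7 = -615823/7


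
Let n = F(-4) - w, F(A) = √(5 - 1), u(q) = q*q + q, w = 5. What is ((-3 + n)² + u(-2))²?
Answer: 1444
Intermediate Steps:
u(q) = q + q² (u(q) = q² + q = q + q²)
F(A) = 2 (F(A) = √4 = 2)
n = -3 (n = 2 - 1*5 = 2 - 5 = -3)
((-3 + n)² + u(-2))² = ((-3 - 3)² - 2*(1 - 2))² = ((-6)² - 2*(-1))² = (36 + 2)² = 38² = 1444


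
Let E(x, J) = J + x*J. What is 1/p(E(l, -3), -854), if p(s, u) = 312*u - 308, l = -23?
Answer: -1/266756 ≈ -3.7487e-6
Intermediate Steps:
E(x, J) = J + J*x
p(s, u) = -308 + 312*u
1/p(E(l, -3), -854) = 1/(-308 + 312*(-854)) = 1/(-308 - 266448) = 1/(-266756) = -1/266756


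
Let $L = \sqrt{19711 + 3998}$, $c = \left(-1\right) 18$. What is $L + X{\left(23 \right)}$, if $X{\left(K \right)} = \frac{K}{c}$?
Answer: $- \frac{23}{18} + \sqrt{23709} \approx 152.7$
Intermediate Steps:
$c = -18$
$L = \sqrt{23709} \approx 153.98$
$X{\left(K \right)} = - \frac{K}{18}$ ($X{\left(K \right)} = \frac{K}{-18} = K \left(- \frac{1}{18}\right) = - \frac{K}{18}$)
$L + X{\left(23 \right)} = \sqrt{23709} - \frac{23}{18} = - \frac{23}{18} + \sqrt{23709}$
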